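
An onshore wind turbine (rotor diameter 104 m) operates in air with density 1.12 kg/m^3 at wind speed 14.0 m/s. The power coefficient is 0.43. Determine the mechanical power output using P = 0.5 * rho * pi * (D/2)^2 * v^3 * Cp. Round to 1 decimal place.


Step 1 -- Compute swept area:
  A = pi * (D/2)^2 = pi * (104/2)^2 = 8494.87 m^2
Step 2 -- Apply wind power equation:
  P = 0.5 * rho * A * v^3 * Cp
  v^3 = 14.0^3 = 2744.0
  P = 0.5 * 1.12 * 8494.87 * 2744.0 * 0.43
  P = 5613027.2 W

5613027.2


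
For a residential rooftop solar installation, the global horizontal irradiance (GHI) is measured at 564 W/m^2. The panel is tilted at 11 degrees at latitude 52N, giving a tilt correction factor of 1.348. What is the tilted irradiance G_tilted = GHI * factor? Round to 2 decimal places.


Identify the given values:
  GHI = 564 W/m^2, tilt correction factor = 1.348
Apply the formula G_tilted = GHI * factor:
  G_tilted = 564 * 1.348
  G_tilted = 760.27 W/m^2

760.27


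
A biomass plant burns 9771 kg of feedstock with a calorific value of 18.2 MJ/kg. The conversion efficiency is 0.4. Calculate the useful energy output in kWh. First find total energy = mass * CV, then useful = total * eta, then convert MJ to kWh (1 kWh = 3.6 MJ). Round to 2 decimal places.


Total energy = mass * CV = 9771 * 18.2 = 177832.2 MJ
Useful energy = total * eta = 177832.2 * 0.4 = 71132.88 MJ
Convert to kWh: 71132.88 / 3.6
Useful energy = 19759.13 kWh

19759.13


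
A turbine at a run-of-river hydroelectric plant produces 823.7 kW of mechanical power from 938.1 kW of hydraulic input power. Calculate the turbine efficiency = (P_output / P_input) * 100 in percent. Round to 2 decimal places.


Turbine efficiency = (output power / input power) * 100
eta = (823.7 / 938.1) * 100
eta = 87.81%

87.81


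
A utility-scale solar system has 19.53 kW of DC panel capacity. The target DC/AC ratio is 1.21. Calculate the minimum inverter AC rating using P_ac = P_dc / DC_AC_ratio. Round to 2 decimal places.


The inverter AC capacity is determined by the DC/AC ratio.
Given: P_dc = 19.53 kW, DC/AC ratio = 1.21
P_ac = P_dc / ratio = 19.53 / 1.21
P_ac = 16.14 kW

16.14


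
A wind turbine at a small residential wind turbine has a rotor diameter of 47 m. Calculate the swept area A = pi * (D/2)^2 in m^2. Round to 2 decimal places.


Compute the rotor radius:
  r = D / 2 = 47 / 2 = 23.5 m
Calculate swept area:
  A = pi * r^2 = pi * 23.5^2
  A = 1734.94 m^2

1734.94


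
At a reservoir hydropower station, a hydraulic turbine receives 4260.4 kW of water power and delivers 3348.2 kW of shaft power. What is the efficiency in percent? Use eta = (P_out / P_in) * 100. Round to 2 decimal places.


Turbine efficiency = (output power / input power) * 100
eta = (3348.2 / 4260.4) * 100
eta = 78.59%

78.59


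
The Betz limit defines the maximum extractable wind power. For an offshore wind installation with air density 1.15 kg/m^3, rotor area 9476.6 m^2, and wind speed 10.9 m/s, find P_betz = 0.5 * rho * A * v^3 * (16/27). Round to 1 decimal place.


The Betz coefficient Cp_max = 16/27 = 0.5926
v^3 = 10.9^3 = 1295.029
P_betz = 0.5 * rho * A * v^3 * Cp_max
P_betz = 0.5 * 1.15 * 9476.6 * 1295.029 * 0.5926
P_betz = 4181731.1 W

4181731.1


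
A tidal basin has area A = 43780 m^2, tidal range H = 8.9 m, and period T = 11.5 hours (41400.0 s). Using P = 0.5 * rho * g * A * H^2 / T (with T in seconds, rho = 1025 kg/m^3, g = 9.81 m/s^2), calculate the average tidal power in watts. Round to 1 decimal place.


Convert period to seconds: T = 11.5 * 3600 = 41400.0 s
H^2 = 8.9^2 = 79.21
P = 0.5 * rho * g * A * H^2 / T
P = 0.5 * 1025 * 9.81 * 43780 * 79.21 / 41400.0
P = 421132.1 W

421132.1


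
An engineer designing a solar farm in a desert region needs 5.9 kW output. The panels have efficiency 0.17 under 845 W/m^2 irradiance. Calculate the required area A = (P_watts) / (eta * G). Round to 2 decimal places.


Convert target power to watts: P = 5.9 * 1000 = 5900.0 W
Compute denominator: eta * G = 0.17 * 845 = 143.65
Required area A = P / (eta * G) = 5900.0 / 143.65
A = 41.07 m^2

41.07


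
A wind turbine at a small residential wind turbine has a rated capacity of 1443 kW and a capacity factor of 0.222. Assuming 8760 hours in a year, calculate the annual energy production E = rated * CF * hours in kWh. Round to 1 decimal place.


Annual energy = rated_kW * capacity_factor * hours_per_year
Given: P_rated = 1443 kW, CF = 0.222, hours = 8760
E = 1443 * 0.222 * 8760
E = 2806231.0 kWh

2806231.0


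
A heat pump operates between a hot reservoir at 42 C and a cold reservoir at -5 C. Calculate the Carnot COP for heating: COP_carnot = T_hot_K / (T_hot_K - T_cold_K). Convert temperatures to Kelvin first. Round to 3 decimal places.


Convert to Kelvin:
  T_hot = 42 + 273.15 = 315.15 K
  T_cold = -5 + 273.15 = 268.15 K
Apply Carnot COP formula:
  COP = T_hot_K / (T_hot_K - T_cold_K) = 315.15 / 47.0
  COP = 6.705

6.705


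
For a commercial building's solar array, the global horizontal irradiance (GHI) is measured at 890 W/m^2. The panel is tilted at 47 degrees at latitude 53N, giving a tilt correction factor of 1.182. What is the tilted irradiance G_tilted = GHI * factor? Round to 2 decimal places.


Identify the given values:
  GHI = 890 W/m^2, tilt correction factor = 1.182
Apply the formula G_tilted = GHI * factor:
  G_tilted = 890 * 1.182
  G_tilted = 1051.98 W/m^2

1051.98


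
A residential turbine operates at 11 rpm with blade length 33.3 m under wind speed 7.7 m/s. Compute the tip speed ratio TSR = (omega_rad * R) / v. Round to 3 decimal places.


Convert rotational speed to rad/s:
  omega = 11 * 2 * pi / 60 = 1.1519 rad/s
Compute tip speed:
  v_tip = omega * R = 1.1519 * 33.3 = 38.359 m/s
Tip speed ratio:
  TSR = v_tip / v_wind = 38.359 / 7.7 = 4.982

4.982


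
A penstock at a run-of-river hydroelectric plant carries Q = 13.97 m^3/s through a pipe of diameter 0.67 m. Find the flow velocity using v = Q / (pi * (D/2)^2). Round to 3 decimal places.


Compute pipe cross-sectional area:
  A = pi * (D/2)^2 = pi * (0.67/2)^2 = 0.3526 m^2
Calculate velocity:
  v = Q / A = 13.97 / 0.3526
  v = 39.624 m/s

39.624


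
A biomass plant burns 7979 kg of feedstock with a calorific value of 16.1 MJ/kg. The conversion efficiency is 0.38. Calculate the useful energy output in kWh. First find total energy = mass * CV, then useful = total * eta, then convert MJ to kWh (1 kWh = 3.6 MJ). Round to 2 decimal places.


Total energy = mass * CV = 7979 * 16.1 = 128461.9 MJ
Useful energy = total * eta = 128461.9 * 0.38 = 48815.52 MJ
Convert to kWh: 48815.52 / 3.6
Useful energy = 13559.87 kWh

13559.87


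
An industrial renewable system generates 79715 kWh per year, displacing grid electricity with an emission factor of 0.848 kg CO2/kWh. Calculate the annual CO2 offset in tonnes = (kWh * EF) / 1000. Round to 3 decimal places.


CO2 offset in kg = generation * emission_factor
CO2 offset = 79715 * 0.848 = 67598.32 kg
Convert to tonnes:
  CO2 offset = 67598.32 / 1000 = 67.598 tonnes

67.598


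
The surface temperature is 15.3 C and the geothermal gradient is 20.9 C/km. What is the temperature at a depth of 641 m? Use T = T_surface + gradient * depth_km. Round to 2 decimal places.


Convert depth to km: 641 / 1000 = 0.641 km
Temperature increase = gradient * depth_km = 20.9 * 0.641 = 13.4 C
Temperature at depth = T_surface + delta_T = 15.3 + 13.4
T = 28.70 C

28.70


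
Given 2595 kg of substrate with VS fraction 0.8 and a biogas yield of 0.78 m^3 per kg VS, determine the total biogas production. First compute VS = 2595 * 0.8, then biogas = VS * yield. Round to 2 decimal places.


Compute volatile solids:
  VS = mass * VS_fraction = 2595 * 0.8 = 2076.0 kg
Calculate biogas volume:
  Biogas = VS * specific_yield = 2076.0 * 0.78
  Biogas = 1619.28 m^3

1619.28


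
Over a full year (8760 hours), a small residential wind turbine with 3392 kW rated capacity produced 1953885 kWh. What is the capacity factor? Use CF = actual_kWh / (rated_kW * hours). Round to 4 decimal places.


Capacity factor = actual output / maximum possible output
Maximum possible = rated * hours = 3392 * 8760 = 29713920 kWh
CF = 1953885 / 29713920
CF = 0.0658

0.0658


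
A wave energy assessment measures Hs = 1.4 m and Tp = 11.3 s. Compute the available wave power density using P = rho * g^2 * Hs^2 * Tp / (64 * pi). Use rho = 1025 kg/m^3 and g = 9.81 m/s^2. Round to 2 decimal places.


Apply wave power formula:
  g^2 = 9.81^2 = 96.2361
  Hs^2 = 1.4^2 = 1.96
  Numerator = rho * g^2 * Hs^2 * Tp = 1025 * 96.2361 * 1.96 * 11.3 = 2184723.07
  Denominator = 64 * pi = 201.0619
  P = 2184723.07 / 201.0619 = 10865.92 W/m

10865.92


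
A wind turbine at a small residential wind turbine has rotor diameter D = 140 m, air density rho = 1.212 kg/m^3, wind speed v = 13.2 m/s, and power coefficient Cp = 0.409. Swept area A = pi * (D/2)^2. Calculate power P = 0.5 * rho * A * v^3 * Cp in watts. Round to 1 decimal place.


Step 1 -- Compute swept area:
  A = pi * (D/2)^2 = pi * (140/2)^2 = 15393.8 m^2
Step 2 -- Apply wind power equation:
  P = 0.5 * rho * A * v^3 * Cp
  v^3 = 13.2^3 = 2299.968
  P = 0.5 * 1.212 * 15393.8 * 2299.968 * 0.409
  P = 8775334.5 W

8775334.5


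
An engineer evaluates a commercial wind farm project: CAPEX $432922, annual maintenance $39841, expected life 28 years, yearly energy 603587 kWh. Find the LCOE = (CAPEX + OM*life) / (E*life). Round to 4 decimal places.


Total cost = CAPEX + OM * lifetime = 432922 + 39841 * 28 = 432922 + 1115548 = 1548470
Total generation = annual * lifetime = 603587 * 28 = 16900436 kWh
LCOE = 1548470 / 16900436
LCOE = 0.0916 $/kWh

0.0916


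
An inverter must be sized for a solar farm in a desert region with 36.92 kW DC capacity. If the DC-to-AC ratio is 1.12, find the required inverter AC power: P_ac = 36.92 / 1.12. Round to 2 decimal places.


The inverter AC capacity is determined by the DC/AC ratio.
Given: P_dc = 36.92 kW, DC/AC ratio = 1.12
P_ac = P_dc / ratio = 36.92 / 1.12
P_ac = 32.96 kW

32.96


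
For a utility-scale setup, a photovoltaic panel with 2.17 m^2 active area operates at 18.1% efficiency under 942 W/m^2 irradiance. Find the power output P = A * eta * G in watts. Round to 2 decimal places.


Use the solar power formula P = A * eta * G.
Given: A = 2.17 m^2, eta = 0.181, G = 942 W/m^2
P = 2.17 * 0.181 * 942
P = 369.99 W

369.99


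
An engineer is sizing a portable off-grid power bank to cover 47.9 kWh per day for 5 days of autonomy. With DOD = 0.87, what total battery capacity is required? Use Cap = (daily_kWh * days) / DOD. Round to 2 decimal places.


Total energy needed = daily * days = 47.9 * 5 = 239.5 kWh
Account for depth of discharge:
  Cap = total_energy / DOD = 239.5 / 0.87
  Cap = 275.29 kWh

275.29


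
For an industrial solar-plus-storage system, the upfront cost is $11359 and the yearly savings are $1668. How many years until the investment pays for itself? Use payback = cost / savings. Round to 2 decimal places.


Simple payback period = initial cost / annual savings
Payback = 11359 / 1668
Payback = 6.81 years

6.81


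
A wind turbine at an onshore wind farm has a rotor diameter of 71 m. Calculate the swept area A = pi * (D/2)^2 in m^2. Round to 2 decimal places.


Compute the rotor radius:
  r = D / 2 = 71 / 2 = 35.5 m
Calculate swept area:
  A = pi * r^2 = pi * 35.5^2
  A = 3959.19 m^2

3959.19


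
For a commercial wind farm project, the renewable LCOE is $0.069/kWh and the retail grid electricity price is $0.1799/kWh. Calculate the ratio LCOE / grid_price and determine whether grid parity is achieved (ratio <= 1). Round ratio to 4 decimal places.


Compare LCOE to grid price:
  LCOE = $0.069/kWh, Grid price = $0.1799/kWh
  Ratio = LCOE / grid_price = 0.069 / 0.1799 = 0.3835
  Grid parity achieved (ratio <= 1)? yes

0.3835


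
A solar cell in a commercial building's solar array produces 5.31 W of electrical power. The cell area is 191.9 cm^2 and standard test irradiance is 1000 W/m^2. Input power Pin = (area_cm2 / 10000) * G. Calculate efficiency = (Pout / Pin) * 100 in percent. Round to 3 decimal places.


First compute the input power:
  Pin = area_cm2 / 10000 * G = 191.9 / 10000 * 1000 = 19.19 W
Then compute efficiency:
  Efficiency = (Pout / Pin) * 100 = (5.31 / 19.19) * 100
  Efficiency = 27.671%

27.671


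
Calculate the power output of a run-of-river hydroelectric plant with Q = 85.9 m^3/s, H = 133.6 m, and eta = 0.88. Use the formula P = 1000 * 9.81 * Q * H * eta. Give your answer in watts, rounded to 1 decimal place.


Apply the hydropower formula P = rho * g * Q * H * eta
rho * g = 1000 * 9.81 = 9810.0
P = 9810.0 * 85.9 * 133.6 * 0.88
P = 99072084.7 W

99072084.7


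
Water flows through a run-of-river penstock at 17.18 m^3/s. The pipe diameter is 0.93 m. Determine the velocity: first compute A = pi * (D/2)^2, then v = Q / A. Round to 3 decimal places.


Compute pipe cross-sectional area:
  A = pi * (D/2)^2 = pi * (0.93/2)^2 = 0.6793 m^2
Calculate velocity:
  v = Q / A = 17.18 / 0.6793
  v = 25.291 m/s

25.291


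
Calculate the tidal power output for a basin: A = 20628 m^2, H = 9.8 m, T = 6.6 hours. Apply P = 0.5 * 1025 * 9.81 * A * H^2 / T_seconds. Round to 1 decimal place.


Convert period to seconds: T = 6.6 * 3600 = 23760.0 s
H^2 = 9.8^2 = 96.04
P = 0.5 * rho * g * A * H^2 / T
P = 0.5 * 1025 * 9.81 * 20628 * 96.04 / 23760.0
P = 419204.3 W

419204.3


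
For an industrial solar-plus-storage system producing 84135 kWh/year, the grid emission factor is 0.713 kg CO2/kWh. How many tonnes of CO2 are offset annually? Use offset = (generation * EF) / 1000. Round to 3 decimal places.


CO2 offset in kg = generation * emission_factor
CO2 offset = 84135 * 0.713 = 59988.26 kg
Convert to tonnes:
  CO2 offset = 59988.26 / 1000 = 59.988 tonnes

59.988


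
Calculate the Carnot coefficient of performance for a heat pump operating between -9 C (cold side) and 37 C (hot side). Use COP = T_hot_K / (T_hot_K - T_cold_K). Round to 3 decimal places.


Convert to Kelvin:
  T_hot = 37 + 273.15 = 310.15 K
  T_cold = -9 + 273.15 = 264.15 K
Apply Carnot COP formula:
  COP = T_hot_K / (T_hot_K - T_cold_K) = 310.15 / 46.0
  COP = 6.742

6.742


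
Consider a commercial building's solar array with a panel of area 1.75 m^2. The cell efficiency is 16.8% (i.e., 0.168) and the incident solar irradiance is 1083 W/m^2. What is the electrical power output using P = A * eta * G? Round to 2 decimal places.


Use the solar power formula P = A * eta * G.
Given: A = 1.75 m^2, eta = 0.168, G = 1083 W/m^2
P = 1.75 * 0.168 * 1083
P = 318.40 W

318.40


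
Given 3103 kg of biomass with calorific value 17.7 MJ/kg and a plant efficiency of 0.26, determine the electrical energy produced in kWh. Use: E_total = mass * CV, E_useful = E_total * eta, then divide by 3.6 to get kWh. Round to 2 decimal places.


Total energy = mass * CV = 3103 * 17.7 = 54923.1 MJ
Useful energy = total * eta = 54923.1 * 0.26 = 14280.01 MJ
Convert to kWh: 14280.01 / 3.6
Useful energy = 3966.67 kWh

3966.67


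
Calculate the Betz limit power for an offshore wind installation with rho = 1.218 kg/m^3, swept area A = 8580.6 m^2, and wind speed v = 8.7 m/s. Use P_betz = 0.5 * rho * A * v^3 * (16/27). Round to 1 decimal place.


The Betz coefficient Cp_max = 16/27 = 0.5926
v^3 = 8.7^3 = 658.503
P_betz = 0.5 * rho * A * v^3 * Cp_max
P_betz = 0.5 * 1.218 * 8580.6 * 658.503 * 0.5926
P_betz = 2039148.8 W

2039148.8


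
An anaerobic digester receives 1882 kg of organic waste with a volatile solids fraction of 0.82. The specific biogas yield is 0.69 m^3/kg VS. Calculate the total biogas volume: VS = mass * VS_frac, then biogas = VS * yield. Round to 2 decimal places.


Compute volatile solids:
  VS = mass * VS_fraction = 1882 * 0.82 = 1543.24 kg
Calculate biogas volume:
  Biogas = VS * specific_yield = 1543.24 * 0.69
  Biogas = 1064.84 m^3

1064.84


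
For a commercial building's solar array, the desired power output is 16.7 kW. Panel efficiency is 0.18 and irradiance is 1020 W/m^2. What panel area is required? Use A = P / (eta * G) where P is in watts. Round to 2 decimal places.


Convert target power to watts: P = 16.7 * 1000 = 16700.0 W
Compute denominator: eta * G = 0.18 * 1020 = 183.6
Required area A = P / (eta * G) = 16700.0 / 183.6
A = 90.96 m^2

90.96


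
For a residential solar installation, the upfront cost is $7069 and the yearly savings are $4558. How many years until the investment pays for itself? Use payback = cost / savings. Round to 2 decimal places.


Simple payback period = initial cost / annual savings
Payback = 7069 / 4558
Payback = 1.55 years

1.55


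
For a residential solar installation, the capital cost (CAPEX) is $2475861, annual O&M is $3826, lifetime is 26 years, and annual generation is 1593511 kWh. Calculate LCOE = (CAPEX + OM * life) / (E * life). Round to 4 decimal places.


Total cost = CAPEX + OM * lifetime = 2475861 + 3826 * 26 = 2475861 + 99476 = 2575337
Total generation = annual * lifetime = 1593511 * 26 = 41431286 kWh
LCOE = 2575337 / 41431286
LCOE = 0.0622 $/kWh

0.0622


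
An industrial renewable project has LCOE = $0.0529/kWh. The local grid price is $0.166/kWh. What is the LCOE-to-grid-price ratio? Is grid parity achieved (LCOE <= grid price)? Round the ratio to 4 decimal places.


Compare LCOE to grid price:
  LCOE = $0.0529/kWh, Grid price = $0.166/kWh
  Ratio = LCOE / grid_price = 0.0529 / 0.166 = 0.3187
  Grid parity achieved (ratio <= 1)? yes

0.3187


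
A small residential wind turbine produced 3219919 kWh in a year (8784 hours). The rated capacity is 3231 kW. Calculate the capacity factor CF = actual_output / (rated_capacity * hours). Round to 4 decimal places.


Capacity factor = actual output / maximum possible output
Maximum possible = rated * hours = 3231 * 8784 = 28381104 kWh
CF = 3219919 / 28381104
CF = 0.1135

0.1135


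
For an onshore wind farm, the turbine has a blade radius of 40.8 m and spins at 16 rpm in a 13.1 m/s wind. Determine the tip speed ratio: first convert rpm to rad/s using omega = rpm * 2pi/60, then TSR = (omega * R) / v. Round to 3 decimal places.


Convert rotational speed to rad/s:
  omega = 16 * 2 * pi / 60 = 1.6755 rad/s
Compute tip speed:
  v_tip = omega * R = 1.6755 * 40.8 = 68.361 m/s
Tip speed ratio:
  TSR = v_tip / v_wind = 68.361 / 13.1 = 5.218

5.218


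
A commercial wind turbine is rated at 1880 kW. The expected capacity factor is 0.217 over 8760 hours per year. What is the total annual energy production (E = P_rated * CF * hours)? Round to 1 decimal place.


Annual energy = rated_kW * capacity_factor * hours_per_year
Given: P_rated = 1880 kW, CF = 0.217, hours = 8760
E = 1880 * 0.217 * 8760
E = 3573729.6 kWh

3573729.6


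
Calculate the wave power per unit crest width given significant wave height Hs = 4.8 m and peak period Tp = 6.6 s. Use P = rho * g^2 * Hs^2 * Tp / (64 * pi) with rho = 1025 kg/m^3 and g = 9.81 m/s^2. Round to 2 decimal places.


Apply wave power formula:
  g^2 = 9.81^2 = 96.2361
  Hs^2 = 4.8^2 = 23.04
  Numerator = rho * g^2 * Hs^2 * Tp = 1025 * 96.2361 * 23.04 * 6.6 = 14999897.47
  Denominator = 64 * pi = 201.0619
  P = 14999897.47 / 201.0619 = 74603.37 W/m

74603.37


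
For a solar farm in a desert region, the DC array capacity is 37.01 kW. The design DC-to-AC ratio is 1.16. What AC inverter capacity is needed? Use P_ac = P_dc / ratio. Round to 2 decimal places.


The inverter AC capacity is determined by the DC/AC ratio.
Given: P_dc = 37.01 kW, DC/AC ratio = 1.16
P_ac = P_dc / ratio = 37.01 / 1.16
P_ac = 31.91 kW

31.91


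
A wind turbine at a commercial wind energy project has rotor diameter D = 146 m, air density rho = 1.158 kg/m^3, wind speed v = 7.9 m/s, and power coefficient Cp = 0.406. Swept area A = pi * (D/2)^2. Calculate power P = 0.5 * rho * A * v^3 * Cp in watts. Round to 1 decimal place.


Step 1 -- Compute swept area:
  A = pi * (D/2)^2 = pi * (146/2)^2 = 16741.55 m^2
Step 2 -- Apply wind power equation:
  P = 0.5 * rho * A * v^3 * Cp
  v^3 = 7.9^3 = 493.039
  P = 0.5 * 1.158 * 16741.55 * 493.039 * 0.406
  P = 1940356.2 W

1940356.2


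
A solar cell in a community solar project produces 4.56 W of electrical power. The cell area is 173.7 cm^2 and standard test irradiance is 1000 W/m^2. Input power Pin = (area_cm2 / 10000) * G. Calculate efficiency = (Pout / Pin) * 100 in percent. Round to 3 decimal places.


First compute the input power:
  Pin = area_cm2 / 10000 * G = 173.7 / 10000 * 1000 = 17.37 W
Then compute efficiency:
  Efficiency = (Pout / Pin) * 100 = (4.56 / 17.37) * 100
  Efficiency = 26.252%

26.252


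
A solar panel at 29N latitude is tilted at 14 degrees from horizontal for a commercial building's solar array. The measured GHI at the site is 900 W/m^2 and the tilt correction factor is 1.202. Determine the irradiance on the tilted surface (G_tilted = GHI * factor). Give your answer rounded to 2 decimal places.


Identify the given values:
  GHI = 900 W/m^2, tilt correction factor = 1.202
Apply the formula G_tilted = GHI * factor:
  G_tilted = 900 * 1.202
  G_tilted = 1081.80 W/m^2

1081.80


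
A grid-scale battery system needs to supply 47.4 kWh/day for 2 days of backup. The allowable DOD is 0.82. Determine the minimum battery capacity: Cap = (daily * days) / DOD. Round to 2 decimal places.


Total energy needed = daily * days = 47.4 * 2 = 94.8 kWh
Account for depth of discharge:
  Cap = total_energy / DOD = 94.8 / 0.82
  Cap = 115.61 kWh

115.61


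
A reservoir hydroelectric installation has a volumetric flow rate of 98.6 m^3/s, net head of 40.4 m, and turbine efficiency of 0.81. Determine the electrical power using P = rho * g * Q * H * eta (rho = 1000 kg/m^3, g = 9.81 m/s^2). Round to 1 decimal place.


Apply the hydropower formula P = rho * g * Q * H * eta
rho * g = 1000 * 9.81 = 9810.0
P = 9810.0 * 98.6 * 40.4 * 0.81
P = 31652812.6 W

31652812.6


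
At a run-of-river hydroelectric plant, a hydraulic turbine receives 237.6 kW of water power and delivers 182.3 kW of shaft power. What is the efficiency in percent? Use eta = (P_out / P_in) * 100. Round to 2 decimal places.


Turbine efficiency = (output power / input power) * 100
eta = (182.3 / 237.6) * 100
eta = 76.73%

76.73


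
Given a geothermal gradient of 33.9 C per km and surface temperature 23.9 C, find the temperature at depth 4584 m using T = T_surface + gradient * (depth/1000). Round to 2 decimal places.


Convert depth to km: 4584 / 1000 = 4.584 km
Temperature increase = gradient * depth_km = 33.9 * 4.584 = 155.4 C
Temperature at depth = T_surface + delta_T = 23.9 + 155.4
T = 179.30 C

179.30


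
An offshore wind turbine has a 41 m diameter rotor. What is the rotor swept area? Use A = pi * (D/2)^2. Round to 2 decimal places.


Compute the rotor radius:
  r = D / 2 = 41 / 2 = 20.5 m
Calculate swept area:
  A = pi * r^2 = pi * 20.5^2
  A = 1320.25 m^2

1320.25


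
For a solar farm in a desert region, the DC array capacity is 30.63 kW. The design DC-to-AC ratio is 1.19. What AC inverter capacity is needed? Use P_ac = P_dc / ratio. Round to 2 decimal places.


The inverter AC capacity is determined by the DC/AC ratio.
Given: P_dc = 30.63 kW, DC/AC ratio = 1.19
P_ac = P_dc / ratio = 30.63 / 1.19
P_ac = 25.74 kW

25.74


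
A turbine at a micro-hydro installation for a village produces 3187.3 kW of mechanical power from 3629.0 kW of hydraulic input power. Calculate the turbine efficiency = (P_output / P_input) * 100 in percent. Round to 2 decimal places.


Turbine efficiency = (output power / input power) * 100
eta = (3187.3 / 3629.0) * 100
eta = 87.83%

87.83


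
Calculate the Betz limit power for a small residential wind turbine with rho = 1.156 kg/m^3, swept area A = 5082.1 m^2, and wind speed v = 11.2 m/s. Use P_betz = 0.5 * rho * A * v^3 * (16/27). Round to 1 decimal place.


The Betz coefficient Cp_max = 16/27 = 0.5926
v^3 = 11.2^3 = 1404.928
P_betz = 0.5 * rho * A * v^3 * Cp_max
P_betz = 0.5 * 1.156 * 5082.1 * 1404.928 * 0.5926
P_betz = 2445576.9 W

2445576.9


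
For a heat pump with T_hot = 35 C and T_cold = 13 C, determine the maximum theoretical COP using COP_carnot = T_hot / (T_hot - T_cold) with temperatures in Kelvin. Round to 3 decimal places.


Convert to Kelvin:
  T_hot = 35 + 273.15 = 308.15 K
  T_cold = 13 + 273.15 = 286.15 K
Apply Carnot COP formula:
  COP = T_hot_K / (T_hot_K - T_cold_K) = 308.15 / 22.0
  COP = 14.007

14.007


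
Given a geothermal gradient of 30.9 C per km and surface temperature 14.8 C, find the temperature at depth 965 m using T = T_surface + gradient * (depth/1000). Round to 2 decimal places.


Convert depth to km: 965 / 1000 = 0.965 km
Temperature increase = gradient * depth_km = 30.9 * 0.965 = 29.82 C
Temperature at depth = T_surface + delta_T = 14.8 + 29.82
T = 44.62 C

44.62


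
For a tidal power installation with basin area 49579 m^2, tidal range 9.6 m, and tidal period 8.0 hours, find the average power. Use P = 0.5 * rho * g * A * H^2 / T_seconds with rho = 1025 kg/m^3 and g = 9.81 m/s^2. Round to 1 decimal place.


Convert period to seconds: T = 8.0 * 3600 = 28800.0 s
H^2 = 9.6^2 = 92.16
P = 0.5 * rho * g * A * H^2 / T
P = 0.5 * 1025 * 9.81 * 49579 * 92.16 / 28800.0
P = 797646.8 W

797646.8


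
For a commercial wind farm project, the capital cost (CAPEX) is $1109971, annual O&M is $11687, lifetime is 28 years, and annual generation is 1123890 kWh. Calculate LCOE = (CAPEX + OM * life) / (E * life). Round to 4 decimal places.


Total cost = CAPEX + OM * lifetime = 1109971 + 11687 * 28 = 1109971 + 327236 = 1437207
Total generation = annual * lifetime = 1123890 * 28 = 31468920 kWh
LCOE = 1437207 / 31468920
LCOE = 0.0457 $/kWh

0.0457


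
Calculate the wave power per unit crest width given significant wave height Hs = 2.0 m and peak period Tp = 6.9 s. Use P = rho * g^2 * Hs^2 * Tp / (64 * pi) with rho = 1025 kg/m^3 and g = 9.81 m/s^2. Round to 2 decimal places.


Apply wave power formula:
  g^2 = 9.81^2 = 96.2361
  Hs^2 = 2.0^2 = 4.0
  Numerator = rho * g^2 * Hs^2 * Tp = 1025 * 96.2361 * 4.0 * 6.9 = 2722519.27
  Denominator = 64 * pi = 201.0619
  P = 2722519.27 / 201.0619 = 13540.70 W/m

13540.70


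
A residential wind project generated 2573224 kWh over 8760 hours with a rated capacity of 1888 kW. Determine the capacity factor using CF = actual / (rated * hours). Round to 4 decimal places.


Capacity factor = actual output / maximum possible output
Maximum possible = rated * hours = 1888 * 8760 = 16538880 kWh
CF = 2573224 / 16538880
CF = 0.1556

0.1556


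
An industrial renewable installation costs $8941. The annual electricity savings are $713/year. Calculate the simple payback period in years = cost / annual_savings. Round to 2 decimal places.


Simple payback period = initial cost / annual savings
Payback = 8941 / 713
Payback = 12.54 years

12.54


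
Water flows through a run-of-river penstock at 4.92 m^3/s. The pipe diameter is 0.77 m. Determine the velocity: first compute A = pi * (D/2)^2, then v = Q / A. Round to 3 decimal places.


Compute pipe cross-sectional area:
  A = pi * (D/2)^2 = pi * (0.77/2)^2 = 0.4657 m^2
Calculate velocity:
  v = Q / A = 4.92 / 0.4657
  v = 10.566 m/s

10.566


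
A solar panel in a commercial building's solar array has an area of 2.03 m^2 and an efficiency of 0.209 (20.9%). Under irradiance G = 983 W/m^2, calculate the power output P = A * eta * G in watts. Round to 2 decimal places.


Use the solar power formula P = A * eta * G.
Given: A = 2.03 m^2, eta = 0.209, G = 983 W/m^2
P = 2.03 * 0.209 * 983
P = 417.06 W

417.06


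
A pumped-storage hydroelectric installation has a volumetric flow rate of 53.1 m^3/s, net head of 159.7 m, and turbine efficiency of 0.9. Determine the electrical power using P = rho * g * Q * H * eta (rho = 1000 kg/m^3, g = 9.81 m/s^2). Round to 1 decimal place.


Apply the hydropower formula P = rho * g * Q * H * eta
rho * g = 1000 * 9.81 = 9810.0
P = 9810.0 * 53.1 * 159.7 * 0.9
P = 74870538.0 W

74870538.0


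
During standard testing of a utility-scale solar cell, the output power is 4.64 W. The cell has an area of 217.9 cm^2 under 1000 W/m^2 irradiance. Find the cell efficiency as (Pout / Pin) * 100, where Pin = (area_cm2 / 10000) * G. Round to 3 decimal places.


First compute the input power:
  Pin = area_cm2 / 10000 * G = 217.9 / 10000 * 1000 = 21.79 W
Then compute efficiency:
  Efficiency = (Pout / Pin) * 100 = (4.64 / 21.79) * 100
  Efficiency = 21.294%

21.294


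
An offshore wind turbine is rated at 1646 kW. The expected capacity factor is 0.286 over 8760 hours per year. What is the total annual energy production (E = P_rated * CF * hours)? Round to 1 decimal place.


Annual energy = rated_kW * capacity_factor * hours_per_year
Given: P_rated = 1646 kW, CF = 0.286, hours = 8760
E = 1646 * 0.286 * 8760
E = 4123822.6 kWh

4123822.6


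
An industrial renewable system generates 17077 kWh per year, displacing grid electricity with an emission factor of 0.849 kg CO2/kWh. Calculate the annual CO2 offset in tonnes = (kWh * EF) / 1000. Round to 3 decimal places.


CO2 offset in kg = generation * emission_factor
CO2 offset = 17077 * 0.849 = 14498.37 kg
Convert to tonnes:
  CO2 offset = 14498.37 / 1000 = 14.498 tonnes

14.498


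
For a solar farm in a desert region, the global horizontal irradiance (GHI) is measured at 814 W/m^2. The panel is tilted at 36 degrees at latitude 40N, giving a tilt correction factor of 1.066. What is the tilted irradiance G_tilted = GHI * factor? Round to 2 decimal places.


Identify the given values:
  GHI = 814 W/m^2, tilt correction factor = 1.066
Apply the formula G_tilted = GHI * factor:
  G_tilted = 814 * 1.066
  G_tilted = 867.72 W/m^2

867.72


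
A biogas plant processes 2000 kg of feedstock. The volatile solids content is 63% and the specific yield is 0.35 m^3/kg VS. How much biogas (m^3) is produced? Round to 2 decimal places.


Compute volatile solids:
  VS = mass * VS_fraction = 2000 * 0.63 = 1260.0 kg
Calculate biogas volume:
  Biogas = VS * specific_yield = 1260.0 * 0.35
  Biogas = 441.00 m^3

441.00


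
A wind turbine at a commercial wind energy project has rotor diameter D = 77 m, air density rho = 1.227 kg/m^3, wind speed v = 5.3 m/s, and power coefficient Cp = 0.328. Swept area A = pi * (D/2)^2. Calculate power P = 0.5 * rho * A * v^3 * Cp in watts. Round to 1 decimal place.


Step 1 -- Compute swept area:
  A = pi * (D/2)^2 = pi * (77/2)^2 = 4656.63 m^2
Step 2 -- Apply wind power equation:
  P = 0.5 * rho * A * v^3 * Cp
  v^3 = 5.3^3 = 148.877
  P = 0.5 * 1.227 * 4656.63 * 148.877 * 0.328
  P = 139504.2 W

139504.2


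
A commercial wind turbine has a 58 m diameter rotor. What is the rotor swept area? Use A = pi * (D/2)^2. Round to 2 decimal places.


Compute the rotor radius:
  r = D / 2 = 58 / 2 = 29.0 m
Calculate swept area:
  A = pi * r^2 = pi * 29.0^2
  A = 2642.08 m^2

2642.08


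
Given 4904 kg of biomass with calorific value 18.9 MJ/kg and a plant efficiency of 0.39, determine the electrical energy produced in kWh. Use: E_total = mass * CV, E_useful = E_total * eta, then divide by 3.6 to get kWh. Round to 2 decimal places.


Total energy = mass * CV = 4904 * 18.9 = 92685.6 MJ
Useful energy = total * eta = 92685.6 * 0.39 = 36147.38 MJ
Convert to kWh: 36147.38 / 3.6
Useful energy = 10040.94 kWh

10040.94


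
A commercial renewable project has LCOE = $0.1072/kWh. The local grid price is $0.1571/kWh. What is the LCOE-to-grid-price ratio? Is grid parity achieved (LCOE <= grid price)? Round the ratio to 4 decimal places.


Compare LCOE to grid price:
  LCOE = $0.1072/kWh, Grid price = $0.1571/kWh
  Ratio = LCOE / grid_price = 0.1072 / 0.1571 = 0.6824
  Grid parity achieved (ratio <= 1)? yes

0.6824


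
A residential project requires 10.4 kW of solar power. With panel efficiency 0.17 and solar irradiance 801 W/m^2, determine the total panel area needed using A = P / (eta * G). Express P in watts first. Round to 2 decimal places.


Convert target power to watts: P = 10.4 * 1000 = 10400.0 W
Compute denominator: eta * G = 0.17 * 801 = 136.17
Required area A = P / (eta * G) = 10400.0 / 136.17
A = 76.38 m^2

76.38


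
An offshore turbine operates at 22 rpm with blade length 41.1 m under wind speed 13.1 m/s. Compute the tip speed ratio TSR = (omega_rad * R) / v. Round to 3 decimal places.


Convert rotational speed to rad/s:
  omega = 22 * 2 * pi / 60 = 2.3038 rad/s
Compute tip speed:
  v_tip = omega * R = 2.3038 * 41.1 = 94.688 m/s
Tip speed ratio:
  TSR = v_tip / v_wind = 94.688 / 13.1 = 7.228

7.228


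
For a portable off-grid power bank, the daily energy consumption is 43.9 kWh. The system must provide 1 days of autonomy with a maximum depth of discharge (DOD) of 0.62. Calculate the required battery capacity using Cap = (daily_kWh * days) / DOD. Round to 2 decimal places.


Total energy needed = daily * days = 43.9 * 1 = 43.9 kWh
Account for depth of discharge:
  Cap = total_energy / DOD = 43.9 / 0.62
  Cap = 70.81 kWh

70.81


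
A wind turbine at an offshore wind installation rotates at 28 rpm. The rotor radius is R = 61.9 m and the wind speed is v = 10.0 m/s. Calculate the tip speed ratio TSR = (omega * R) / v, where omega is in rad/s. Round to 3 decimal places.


Convert rotational speed to rad/s:
  omega = 28 * 2 * pi / 60 = 2.9322 rad/s
Compute tip speed:
  v_tip = omega * R = 2.9322 * 61.9 = 181.5 m/s
Tip speed ratio:
  TSR = v_tip / v_wind = 181.5 / 10.0 = 18.150

18.150


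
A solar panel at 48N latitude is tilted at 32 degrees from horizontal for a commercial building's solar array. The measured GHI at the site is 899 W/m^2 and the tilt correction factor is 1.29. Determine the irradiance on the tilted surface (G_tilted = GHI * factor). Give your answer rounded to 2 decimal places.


Identify the given values:
  GHI = 899 W/m^2, tilt correction factor = 1.29
Apply the formula G_tilted = GHI * factor:
  G_tilted = 899 * 1.29
  G_tilted = 1159.71 W/m^2

1159.71


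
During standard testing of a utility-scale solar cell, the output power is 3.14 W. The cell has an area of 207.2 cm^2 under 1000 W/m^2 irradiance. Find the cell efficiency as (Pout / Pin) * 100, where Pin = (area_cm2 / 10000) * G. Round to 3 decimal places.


First compute the input power:
  Pin = area_cm2 / 10000 * G = 207.2 / 10000 * 1000 = 20.72 W
Then compute efficiency:
  Efficiency = (Pout / Pin) * 100 = (3.14 / 20.72) * 100
  Efficiency = 15.154%

15.154


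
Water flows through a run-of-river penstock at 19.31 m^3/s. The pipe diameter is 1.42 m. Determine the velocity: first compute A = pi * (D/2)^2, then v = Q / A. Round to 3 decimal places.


Compute pipe cross-sectional area:
  A = pi * (D/2)^2 = pi * (1.42/2)^2 = 1.5837 m^2
Calculate velocity:
  v = Q / A = 19.31 / 1.5837
  v = 12.193 m/s

12.193


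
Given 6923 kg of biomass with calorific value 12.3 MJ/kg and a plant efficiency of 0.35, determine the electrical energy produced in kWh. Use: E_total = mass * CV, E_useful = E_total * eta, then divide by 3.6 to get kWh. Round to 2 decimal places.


Total energy = mass * CV = 6923 * 12.3 = 85152.9 MJ
Useful energy = total * eta = 85152.9 * 0.35 = 29803.52 MJ
Convert to kWh: 29803.52 / 3.6
Useful energy = 8278.75 kWh

8278.75


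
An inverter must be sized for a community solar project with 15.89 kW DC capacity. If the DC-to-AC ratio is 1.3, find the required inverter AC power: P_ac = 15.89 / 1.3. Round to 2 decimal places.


The inverter AC capacity is determined by the DC/AC ratio.
Given: P_dc = 15.89 kW, DC/AC ratio = 1.3
P_ac = P_dc / ratio = 15.89 / 1.3
P_ac = 12.22 kW

12.22


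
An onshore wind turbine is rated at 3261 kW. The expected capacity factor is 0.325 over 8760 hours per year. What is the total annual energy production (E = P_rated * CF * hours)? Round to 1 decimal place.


Annual energy = rated_kW * capacity_factor * hours_per_year
Given: P_rated = 3261 kW, CF = 0.325, hours = 8760
E = 3261 * 0.325 * 8760
E = 9284067.0 kWh

9284067.0


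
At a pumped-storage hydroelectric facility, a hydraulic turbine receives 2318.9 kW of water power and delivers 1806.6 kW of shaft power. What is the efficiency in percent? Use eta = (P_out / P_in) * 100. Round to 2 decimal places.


Turbine efficiency = (output power / input power) * 100
eta = (1806.6 / 2318.9) * 100
eta = 77.91%

77.91


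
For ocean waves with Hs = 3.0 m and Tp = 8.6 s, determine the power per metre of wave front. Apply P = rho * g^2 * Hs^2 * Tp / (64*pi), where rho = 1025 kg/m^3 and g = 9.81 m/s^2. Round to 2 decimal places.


Apply wave power formula:
  g^2 = 9.81^2 = 96.2361
  Hs^2 = 3.0^2 = 9.0
  Numerator = rho * g^2 * Hs^2 * Tp = 1025 * 96.2361 * 9.0 * 8.6 = 7634890.99
  Denominator = 64 * pi = 201.0619
  P = 7634890.99 / 201.0619 = 37972.83 W/m

37972.83


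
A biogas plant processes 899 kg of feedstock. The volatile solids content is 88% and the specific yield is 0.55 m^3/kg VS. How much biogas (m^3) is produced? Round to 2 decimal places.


Compute volatile solids:
  VS = mass * VS_fraction = 899 * 0.88 = 791.12 kg
Calculate biogas volume:
  Biogas = VS * specific_yield = 791.12 * 0.55
  Biogas = 435.12 m^3

435.12


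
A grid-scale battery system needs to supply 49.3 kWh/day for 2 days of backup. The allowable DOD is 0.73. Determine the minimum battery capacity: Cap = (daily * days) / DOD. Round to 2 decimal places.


Total energy needed = daily * days = 49.3 * 2 = 98.6 kWh
Account for depth of discharge:
  Cap = total_energy / DOD = 98.6 / 0.73
  Cap = 135.07 kWh

135.07


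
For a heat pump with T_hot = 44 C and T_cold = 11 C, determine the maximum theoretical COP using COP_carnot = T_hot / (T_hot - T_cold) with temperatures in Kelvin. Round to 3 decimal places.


Convert to Kelvin:
  T_hot = 44 + 273.15 = 317.15 K
  T_cold = 11 + 273.15 = 284.15 K
Apply Carnot COP formula:
  COP = T_hot_K / (T_hot_K - T_cold_K) = 317.15 / 33.0
  COP = 9.611

9.611


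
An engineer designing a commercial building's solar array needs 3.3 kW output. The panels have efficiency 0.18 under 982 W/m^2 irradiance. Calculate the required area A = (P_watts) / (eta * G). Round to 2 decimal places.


Convert target power to watts: P = 3.3 * 1000 = 3300.0 W
Compute denominator: eta * G = 0.18 * 982 = 176.76
Required area A = P / (eta * G) = 3300.0 / 176.76
A = 18.67 m^2

18.67


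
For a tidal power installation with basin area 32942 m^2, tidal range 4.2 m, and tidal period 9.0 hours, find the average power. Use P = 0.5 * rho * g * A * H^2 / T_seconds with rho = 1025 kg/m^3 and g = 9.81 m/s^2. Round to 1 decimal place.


Convert period to seconds: T = 9.0 * 3600 = 32400.0 s
H^2 = 4.2^2 = 17.64
P = 0.5 * rho * g * A * H^2 / T
P = 0.5 * 1025 * 9.81 * 32942 * 17.64 / 32400.0
P = 90170.9 W

90170.9


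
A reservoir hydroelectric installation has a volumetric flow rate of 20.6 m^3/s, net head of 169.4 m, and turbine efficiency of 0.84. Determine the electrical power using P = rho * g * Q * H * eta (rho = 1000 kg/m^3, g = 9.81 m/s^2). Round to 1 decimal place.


Apply the hydropower formula P = rho * g * Q * H * eta
rho * g = 1000 * 9.81 = 9810.0
P = 9810.0 * 20.6 * 169.4 * 0.84
P = 28756029.5 W

28756029.5


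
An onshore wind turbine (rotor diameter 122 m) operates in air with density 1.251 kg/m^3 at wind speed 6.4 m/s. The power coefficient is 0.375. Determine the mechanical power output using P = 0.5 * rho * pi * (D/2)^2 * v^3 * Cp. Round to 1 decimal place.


Step 1 -- Compute swept area:
  A = pi * (D/2)^2 = pi * (122/2)^2 = 11689.87 m^2
Step 2 -- Apply wind power equation:
  P = 0.5 * rho * A * v^3 * Cp
  v^3 = 6.4^3 = 262.144
  P = 0.5 * 1.251 * 11689.87 * 262.144 * 0.375
  P = 718800.0 W

718800.0


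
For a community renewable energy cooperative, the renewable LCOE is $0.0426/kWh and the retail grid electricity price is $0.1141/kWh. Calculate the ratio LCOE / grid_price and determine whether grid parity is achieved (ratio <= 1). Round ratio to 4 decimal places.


Compare LCOE to grid price:
  LCOE = $0.0426/kWh, Grid price = $0.1141/kWh
  Ratio = LCOE / grid_price = 0.0426 / 0.1141 = 0.3734
  Grid parity achieved (ratio <= 1)? yes

0.3734
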